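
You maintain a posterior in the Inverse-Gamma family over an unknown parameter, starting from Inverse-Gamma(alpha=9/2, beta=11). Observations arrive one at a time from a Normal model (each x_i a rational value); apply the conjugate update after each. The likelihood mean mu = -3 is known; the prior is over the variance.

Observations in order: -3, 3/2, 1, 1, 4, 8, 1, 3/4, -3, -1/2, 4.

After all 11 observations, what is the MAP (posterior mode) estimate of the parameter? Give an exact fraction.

5273/352

obs 1: x=-3 → posterior Inverse-Gamma(5, 11)
obs 2: x=3/2 → posterior Inverse-Gamma(11/2, 169/8)
obs 3: x=1 → posterior Inverse-Gamma(6, 233/8)
obs 4: x=1 → posterior Inverse-Gamma(13/2, 297/8)
obs 5: x=4 → posterior Inverse-Gamma(7, 493/8)
obs 6: x=8 → posterior Inverse-Gamma(15/2, 977/8)
obs 7: x=1 → posterior Inverse-Gamma(8, 1041/8)
obs 8: x=3/4 → posterior Inverse-Gamma(17/2, 4389/32)
obs 9: x=-3 → posterior Inverse-Gamma(9, 4389/32)
obs 10: x=-1/2 → posterior Inverse-Gamma(19/2, 4489/32)
obs 11: x=4 → posterior Inverse-Gamma(10, 5273/32)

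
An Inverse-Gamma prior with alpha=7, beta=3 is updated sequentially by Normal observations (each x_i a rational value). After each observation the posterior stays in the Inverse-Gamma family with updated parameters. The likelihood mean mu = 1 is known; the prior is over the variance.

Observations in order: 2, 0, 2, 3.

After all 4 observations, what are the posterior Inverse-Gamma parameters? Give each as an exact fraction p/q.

alpha=9, beta=13/2

obs 1: x=2 → posterior Inverse-Gamma(15/2, 7/2)
obs 2: x=0 → posterior Inverse-Gamma(8, 4)
obs 3: x=2 → posterior Inverse-Gamma(17/2, 9/2)
obs 4: x=3 → posterior Inverse-Gamma(9, 13/2)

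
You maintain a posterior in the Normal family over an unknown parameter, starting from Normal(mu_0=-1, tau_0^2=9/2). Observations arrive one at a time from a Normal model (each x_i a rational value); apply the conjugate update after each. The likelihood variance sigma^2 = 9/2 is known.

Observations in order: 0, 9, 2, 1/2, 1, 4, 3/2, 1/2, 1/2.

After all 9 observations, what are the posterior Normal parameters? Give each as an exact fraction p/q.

obs 1: x=0 → posterior Normal(-1/2, 9/4)
obs 2: x=9 → posterior Normal(8/3, 3/2)
obs 3: x=2 → posterior Normal(5/2, 9/8)
obs 4: x=1/2 → posterior Normal(21/10, 9/10)
obs 5: x=1 → posterior Normal(23/12, 3/4)
obs 6: x=4 → posterior Normal(31/14, 9/14)
obs 7: x=3/2 → posterior Normal(17/8, 9/16)
obs 8: x=1/2 → posterior Normal(35/18, 1/2)
obs 9: x=1/2 → posterior Normal(9/5, 9/20)

mu_0=9/5, tau_0^2=9/20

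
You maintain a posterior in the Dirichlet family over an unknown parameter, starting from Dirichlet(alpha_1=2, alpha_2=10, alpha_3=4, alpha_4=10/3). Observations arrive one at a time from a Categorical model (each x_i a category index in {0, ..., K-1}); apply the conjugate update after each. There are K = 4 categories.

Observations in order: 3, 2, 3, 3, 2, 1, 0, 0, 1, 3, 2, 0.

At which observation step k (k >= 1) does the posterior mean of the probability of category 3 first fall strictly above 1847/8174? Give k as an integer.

obs 1: x=3 → posterior Dirichlet(2, 10, 4, 13/3)
obs 2: x=2 → posterior Dirichlet(2, 10, 5, 13/3)
obs 3: x=3 → posterior Dirichlet(2, 10, 5, 16/3)
obs 4: x=3 → posterior Dirichlet(2, 10, 5, 19/3)
obs 5: x=2 → posterior Dirichlet(2, 10, 6, 19/3)
obs 6: x=1 → posterior Dirichlet(2, 11, 6, 19/3)
obs 7: x=0 → posterior Dirichlet(3, 11, 6, 19/3)
obs 8: x=0 → posterior Dirichlet(4, 11, 6, 19/3)
obs 9: x=1 → posterior Dirichlet(4, 12, 6, 19/3)
obs 10: x=3 → posterior Dirichlet(4, 12, 6, 22/3)
obs 11: x=2 → posterior Dirichlet(4, 12, 7, 22/3)
obs 12: x=0 → posterior Dirichlet(5, 12, 7, 22/3)

k = 3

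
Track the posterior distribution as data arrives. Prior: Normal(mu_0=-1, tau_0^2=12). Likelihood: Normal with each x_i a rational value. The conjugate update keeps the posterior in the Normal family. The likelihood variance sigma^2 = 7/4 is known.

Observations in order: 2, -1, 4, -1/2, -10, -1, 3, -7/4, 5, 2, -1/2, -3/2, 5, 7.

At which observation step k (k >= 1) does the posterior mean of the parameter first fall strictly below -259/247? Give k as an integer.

k = 5

obs 1: x=2 → posterior Normal(89/55, 84/55)
obs 2: x=-1 → posterior Normal(41/103, 84/103)
obs 3: x=4 → posterior Normal(233/151, 84/151)
obs 4: x=-1/2 → posterior Normal(209/199, 84/199)
obs 5: x=-10 → posterior Normal(-271/247, 84/247)
obs 6: x=-1 → posterior Normal(-319/295, 84/295)
obs 7: x=3 → posterior Normal(-25/49, 12/49)
obs 8: x=-7/4 → posterior Normal(-259/391, 84/391)
obs 9: x=5 → posterior Normal(-19/439, 84/439)
obs 10: x=2 → posterior Normal(77/487, 84/487)
obs 11: x=-1/2 → posterior Normal(53/535, 84/535)
obs 12: x=-3/2 → posterior Normal(-19/583, 84/583)
obs 13: x=5 → posterior Normal(221/631, 84/631)
obs 14: x=7 → posterior Normal(557/679, 12/97)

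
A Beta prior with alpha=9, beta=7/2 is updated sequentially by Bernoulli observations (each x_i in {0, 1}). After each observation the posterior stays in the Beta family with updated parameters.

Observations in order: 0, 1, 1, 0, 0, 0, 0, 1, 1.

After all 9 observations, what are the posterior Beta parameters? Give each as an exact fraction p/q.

obs 1: x=0 → posterior Beta(9, 9/2)
obs 2: x=1 → posterior Beta(10, 9/2)
obs 3: x=1 → posterior Beta(11, 9/2)
obs 4: x=0 → posterior Beta(11, 11/2)
obs 5: x=0 → posterior Beta(11, 13/2)
obs 6: x=0 → posterior Beta(11, 15/2)
obs 7: x=0 → posterior Beta(11, 17/2)
obs 8: x=1 → posterior Beta(12, 17/2)
obs 9: x=1 → posterior Beta(13, 17/2)

alpha=13, beta=17/2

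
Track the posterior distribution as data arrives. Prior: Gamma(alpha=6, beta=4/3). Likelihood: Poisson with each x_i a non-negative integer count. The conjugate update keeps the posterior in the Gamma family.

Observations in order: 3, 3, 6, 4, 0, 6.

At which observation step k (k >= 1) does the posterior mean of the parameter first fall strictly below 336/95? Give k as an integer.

obs 1: x=3 → posterior Gamma(9, 7/3)
obs 2: x=3 → posterior Gamma(12, 10/3)
obs 3: x=6 → posterior Gamma(18, 13/3)
obs 4: x=4 → posterior Gamma(22, 16/3)
obs 5: x=0 → posterior Gamma(22, 19/3)
obs 6: x=6 → posterior Gamma(28, 22/3)

k = 5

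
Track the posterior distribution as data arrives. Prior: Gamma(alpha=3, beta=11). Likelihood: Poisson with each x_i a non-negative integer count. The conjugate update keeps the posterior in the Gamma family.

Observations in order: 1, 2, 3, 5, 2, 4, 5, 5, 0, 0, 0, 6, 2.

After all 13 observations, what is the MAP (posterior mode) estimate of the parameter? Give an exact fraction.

obs 1: x=1 → posterior Gamma(4, 12)
obs 2: x=2 → posterior Gamma(6, 13)
obs 3: x=3 → posterior Gamma(9, 14)
obs 4: x=5 → posterior Gamma(14, 15)
obs 5: x=2 → posterior Gamma(16, 16)
obs 6: x=4 → posterior Gamma(20, 17)
obs 7: x=5 → posterior Gamma(25, 18)
obs 8: x=5 → posterior Gamma(30, 19)
obs 9: x=0 → posterior Gamma(30, 20)
obs 10: x=0 → posterior Gamma(30, 21)
obs 11: x=0 → posterior Gamma(30, 22)
obs 12: x=6 → posterior Gamma(36, 23)
obs 13: x=2 → posterior Gamma(38, 24)

37/24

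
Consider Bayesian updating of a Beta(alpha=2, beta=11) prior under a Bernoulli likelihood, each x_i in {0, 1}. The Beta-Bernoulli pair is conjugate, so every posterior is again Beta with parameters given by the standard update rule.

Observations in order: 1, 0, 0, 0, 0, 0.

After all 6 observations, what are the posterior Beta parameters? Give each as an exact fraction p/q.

alpha=3, beta=16

obs 1: x=1 → posterior Beta(3, 11)
obs 2: x=0 → posterior Beta(3, 12)
obs 3: x=0 → posterior Beta(3, 13)
obs 4: x=0 → posterior Beta(3, 14)
obs 5: x=0 → posterior Beta(3, 15)
obs 6: x=0 → posterior Beta(3, 16)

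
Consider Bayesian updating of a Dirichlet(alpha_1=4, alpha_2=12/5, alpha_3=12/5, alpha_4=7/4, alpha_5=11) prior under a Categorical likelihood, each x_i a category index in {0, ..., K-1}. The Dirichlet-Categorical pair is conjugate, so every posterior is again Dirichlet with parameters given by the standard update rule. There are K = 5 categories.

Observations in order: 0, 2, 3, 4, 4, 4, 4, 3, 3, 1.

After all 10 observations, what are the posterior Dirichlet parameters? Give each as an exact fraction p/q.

obs 1: x=0 → posterior Dirichlet(5, 12/5, 12/5, 7/4, 11)
obs 2: x=2 → posterior Dirichlet(5, 12/5, 17/5, 7/4, 11)
obs 3: x=3 → posterior Dirichlet(5, 12/5, 17/5, 11/4, 11)
obs 4: x=4 → posterior Dirichlet(5, 12/5, 17/5, 11/4, 12)
obs 5: x=4 → posterior Dirichlet(5, 12/5, 17/5, 11/4, 13)
obs 6: x=4 → posterior Dirichlet(5, 12/5, 17/5, 11/4, 14)
obs 7: x=4 → posterior Dirichlet(5, 12/5, 17/5, 11/4, 15)
obs 8: x=3 → posterior Dirichlet(5, 12/5, 17/5, 15/4, 15)
obs 9: x=3 → posterior Dirichlet(5, 12/5, 17/5, 19/4, 15)
obs 10: x=1 → posterior Dirichlet(5, 17/5, 17/5, 19/4, 15)

alpha_1=5, alpha_2=17/5, alpha_3=17/5, alpha_4=19/4, alpha_5=15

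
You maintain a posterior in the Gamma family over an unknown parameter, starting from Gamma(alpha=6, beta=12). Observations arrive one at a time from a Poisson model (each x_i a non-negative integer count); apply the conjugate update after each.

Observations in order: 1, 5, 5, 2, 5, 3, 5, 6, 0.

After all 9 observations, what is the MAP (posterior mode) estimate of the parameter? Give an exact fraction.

obs 1: x=1 → posterior Gamma(7, 13)
obs 2: x=5 → posterior Gamma(12, 14)
obs 3: x=5 → posterior Gamma(17, 15)
obs 4: x=2 → posterior Gamma(19, 16)
obs 5: x=5 → posterior Gamma(24, 17)
obs 6: x=3 → posterior Gamma(27, 18)
obs 7: x=5 → posterior Gamma(32, 19)
obs 8: x=6 → posterior Gamma(38, 20)
obs 9: x=0 → posterior Gamma(38, 21)

37/21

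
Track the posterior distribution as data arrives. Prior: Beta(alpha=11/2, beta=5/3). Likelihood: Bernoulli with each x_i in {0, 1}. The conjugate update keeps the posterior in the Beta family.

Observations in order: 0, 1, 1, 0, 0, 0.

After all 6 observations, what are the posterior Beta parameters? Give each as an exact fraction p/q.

obs 1: x=0 → posterior Beta(11/2, 8/3)
obs 2: x=1 → posterior Beta(13/2, 8/3)
obs 3: x=1 → posterior Beta(15/2, 8/3)
obs 4: x=0 → posterior Beta(15/2, 11/3)
obs 5: x=0 → posterior Beta(15/2, 14/3)
obs 6: x=0 → posterior Beta(15/2, 17/3)

alpha=15/2, beta=17/3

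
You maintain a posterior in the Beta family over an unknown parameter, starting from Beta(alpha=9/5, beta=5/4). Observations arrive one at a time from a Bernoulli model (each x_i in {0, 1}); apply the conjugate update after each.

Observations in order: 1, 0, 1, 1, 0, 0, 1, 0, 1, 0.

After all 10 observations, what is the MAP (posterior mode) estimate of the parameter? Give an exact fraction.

116/221

obs 1: x=1 → posterior Beta(14/5, 5/4)
obs 2: x=0 → posterior Beta(14/5, 9/4)
obs 3: x=1 → posterior Beta(19/5, 9/4)
obs 4: x=1 → posterior Beta(24/5, 9/4)
obs 5: x=0 → posterior Beta(24/5, 13/4)
obs 6: x=0 → posterior Beta(24/5, 17/4)
obs 7: x=1 → posterior Beta(29/5, 17/4)
obs 8: x=0 → posterior Beta(29/5, 21/4)
obs 9: x=1 → posterior Beta(34/5, 21/4)
obs 10: x=0 → posterior Beta(34/5, 25/4)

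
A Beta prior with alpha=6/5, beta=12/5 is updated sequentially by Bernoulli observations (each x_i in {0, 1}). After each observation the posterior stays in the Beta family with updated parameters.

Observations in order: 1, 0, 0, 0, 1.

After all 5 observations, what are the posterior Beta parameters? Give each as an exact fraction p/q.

obs 1: x=1 → posterior Beta(11/5, 12/5)
obs 2: x=0 → posterior Beta(11/5, 17/5)
obs 3: x=0 → posterior Beta(11/5, 22/5)
obs 4: x=0 → posterior Beta(11/5, 27/5)
obs 5: x=1 → posterior Beta(16/5, 27/5)

alpha=16/5, beta=27/5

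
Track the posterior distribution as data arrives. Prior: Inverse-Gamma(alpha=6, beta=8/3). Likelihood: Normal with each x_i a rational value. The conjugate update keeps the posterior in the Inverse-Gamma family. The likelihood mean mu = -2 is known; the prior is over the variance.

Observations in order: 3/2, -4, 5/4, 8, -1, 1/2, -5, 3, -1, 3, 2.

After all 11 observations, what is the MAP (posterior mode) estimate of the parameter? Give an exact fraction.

10339/1200

obs 1: x=3/2 → posterior Inverse-Gamma(13/2, 211/24)
obs 2: x=-4 → posterior Inverse-Gamma(7, 259/24)
obs 3: x=5/4 → posterior Inverse-Gamma(15/2, 1543/96)
obs 4: x=8 → posterior Inverse-Gamma(8, 6343/96)
obs 5: x=-1 → posterior Inverse-Gamma(17/2, 6391/96)
obs 6: x=1/2 → posterior Inverse-Gamma(9, 6691/96)
obs 7: x=-5 → posterior Inverse-Gamma(19/2, 7123/96)
obs 8: x=3 → posterior Inverse-Gamma(10, 8323/96)
obs 9: x=-1 → posterior Inverse-Gamma(21/2, 8371/96)
obs 10: x=3 → posterior Inverse-Gamma(11, 9571/96)
obs 11: x=2 → posterior Inverse-Gamma(23/2, 10339/96)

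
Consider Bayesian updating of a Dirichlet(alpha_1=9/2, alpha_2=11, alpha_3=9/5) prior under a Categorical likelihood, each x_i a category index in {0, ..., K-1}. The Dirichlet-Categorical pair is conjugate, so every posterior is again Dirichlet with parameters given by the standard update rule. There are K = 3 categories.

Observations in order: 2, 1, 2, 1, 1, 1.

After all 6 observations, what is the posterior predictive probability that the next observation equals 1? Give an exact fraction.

150/233

obs 1: x=2 → posterior Dirichlet(9/2, 11, 14/5)
obs 2: x=1 → posterior Dirichlet(9/2, 12, 14/5)
obs 3: x=2 → posterior Dirichlet(9/2, 12, 19/5)
obs 4: x=1 → posterior Dirichlet(9/2, 13, 19/5)
obs 5: x=1 → posterior Dirichlet(9/2, 14, 19/5)
obs 6: x=1 → posterior Dirichlet(9/2, 15, 19/5)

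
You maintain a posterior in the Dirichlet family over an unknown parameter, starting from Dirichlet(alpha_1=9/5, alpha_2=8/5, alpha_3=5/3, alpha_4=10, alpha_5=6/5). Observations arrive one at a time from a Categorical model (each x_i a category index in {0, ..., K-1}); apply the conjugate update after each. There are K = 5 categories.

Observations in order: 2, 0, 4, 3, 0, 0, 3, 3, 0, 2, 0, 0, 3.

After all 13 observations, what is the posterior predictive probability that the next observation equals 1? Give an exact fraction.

obs 1: x=2 → posterior Dirichlet(9/5, 8/5, 8/3, 10, 6/5)
obs 2: x=0 → posterior Dirichlet(14/5, 8/5, 8/3, 10, 6/5)
obs 3: x=4 → posterior Dirichlet(14/5, 8/5, 8/3, 10, 11/5)
obs 4: x=3 → posterior Dirichlet(14/5, 8/5, 8/3, 11, 11/5)
obs 5: x=0 → posterior Dirichlet(19/5, 8/5, 8/3, 11, 11/5)
obs 6: x=0 → posterior Dirichlet(24/5, 8/5, 8/3, 11, 11/5)
obs 7: x=3 → posterior Dirichlet(24/5, 8/5, 8/3, 12, 11/5)
obs 8: x=3 → posterior Dirichlet(24/5, 8/5, 8/3, 13, 11/5)
obs 9: x=0 → posterior Dirichlet(29/5, 8/5, 8/3, 13, 11/5)
obs 10: x=2 → posterior Dirichlet(29/5, 8/5, 11/3, 13, 11/5)
obs 11: x=0 → posterior Dirichlet(34/5, 8/5, 11/3, 13, 11/5)
obs 12: x=0 → posterior Dirichlet(39/5, 8/5, 11/3, 13, 11/5)
obs 13: x=3 → posterior Dirichlet(39/5, 8/5, 11/3, 14, 11/5)

24/439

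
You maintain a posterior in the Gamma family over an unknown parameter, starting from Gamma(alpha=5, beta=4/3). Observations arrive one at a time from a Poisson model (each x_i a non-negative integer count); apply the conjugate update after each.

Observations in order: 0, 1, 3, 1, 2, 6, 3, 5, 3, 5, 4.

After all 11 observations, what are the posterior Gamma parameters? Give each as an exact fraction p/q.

obs 1: x=0 → posterior Gamma(5, 7/3)
obs 2: x=1 → posterior Gamma(6, 10/3)
obs 3: x=3 → posterior Gamma(9, 13/3)
obs 4: x=1 → posterior Gamma(10, 16/3)
obs 5: x=2 → posterior Gamma(12, 19/3)
obs 6: x=6 → posterior Gamma(18, 22/3)
obs 7: x=3 → posterior Gamma(21, 25/3)
obs 8: x=5 → posterior Gamma(26, 28/3)
obs 9: x=3 → posterior Gamma(29, 31/3)
obs 10: x=5 → posterior Gamma(34, 34/3)
obs 11: x=4 → posterior Gamma(38, 37/3)

alpha=38, beta=37/3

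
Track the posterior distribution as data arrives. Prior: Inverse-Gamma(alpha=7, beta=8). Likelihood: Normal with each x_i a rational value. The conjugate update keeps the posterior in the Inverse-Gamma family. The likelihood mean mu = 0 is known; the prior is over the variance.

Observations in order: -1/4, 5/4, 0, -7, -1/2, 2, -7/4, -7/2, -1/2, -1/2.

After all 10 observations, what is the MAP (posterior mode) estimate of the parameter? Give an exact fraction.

1387/416

obs 1: x=-1/4 → posterior Inverse-Gamma(15/2, 257/32)
obs 2: x=5/4 → posterior Inverse-Gamma(8, 141/16)
obs 3: x=0 → posterior Inverse-Gamma(17/2, 141/16)
obs 4: x=-7 → posterior Inverse-Gamma(9, 533/16)
obs 5: x=-1/2 → posterior Inverse-Gamma(19/2, 535/16)
obs 6: x=2 → posterior Inverse-Gamma(10, 567/16)
obs 7: x=-7/4 → posterior Inverse-Gamma(21/2, 1183/32)
obs 8: x=-7/2 → posterior Inverse-Gamma(11, 1379/32)
obs 9: x=-1/2 → posterior Inverse-Gamma(23/2, 1383/32)
obs 10: x=-1/2 → posterior Inverse-Gamma(12, 1387/32)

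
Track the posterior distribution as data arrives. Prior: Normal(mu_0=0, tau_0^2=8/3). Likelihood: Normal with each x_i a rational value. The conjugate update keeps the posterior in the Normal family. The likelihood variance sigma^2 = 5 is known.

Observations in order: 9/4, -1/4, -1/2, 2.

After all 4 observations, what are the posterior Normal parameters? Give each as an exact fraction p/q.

mu_0=28/47, tau_0^2=40/47

obs 1: x=9/4 → posterior Normal(18/23, 40/23)
obs 2: x=-1/4 → posterior Normal(16/31, 40/31)
obs 3: x=-1/2 → posterior Normal(4/13, 40/39)
obs 4: x=2 → posterior Normal(28/47, 40/47)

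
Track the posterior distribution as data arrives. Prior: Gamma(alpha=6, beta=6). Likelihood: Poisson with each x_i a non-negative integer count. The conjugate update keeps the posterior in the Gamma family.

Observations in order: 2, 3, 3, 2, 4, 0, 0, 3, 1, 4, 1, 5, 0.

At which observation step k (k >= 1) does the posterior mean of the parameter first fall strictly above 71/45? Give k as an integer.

obs 1: x=2 → posterior Gamma(8, 7)
obs 2: x=3 → posterior Gamma(11, 8)
obs 3: x=3 → posterior Gamma(14, 9)
obs 4: x=2 → posterior Gamma(16, 10)
obs 5: x=4 → posterior Gamma(20, 11)
obs 6: x=0 → posterior Gamma(20, 12)
obs 7: x=0 → posterior Gamma(20, 13)
obs 8: x=3 → posterior Gamma(23, 14)
obs 9: x=1 → posterior Gamma(24, 15)
obs 10: x=4 → posterior Gamma(28, 16)
obs 11: x=1 → posterior Gamma(29, 17)
obs 12: x=5 → posterior Gamma(34, 18)
obs 13: x=0 → posterior Gamma(34, 19)

k = 4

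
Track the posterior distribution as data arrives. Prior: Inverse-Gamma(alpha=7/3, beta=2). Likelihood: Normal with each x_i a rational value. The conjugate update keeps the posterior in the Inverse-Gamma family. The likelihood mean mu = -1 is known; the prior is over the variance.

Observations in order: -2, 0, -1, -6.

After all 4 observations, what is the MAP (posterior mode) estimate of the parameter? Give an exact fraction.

93/32

obs 1: x=-2 → posterior Inverse-Gamma(17/6, 5/2)
obs 2: x=0 → posterior Inverse-Gamma(10/3, 3)
obs 3: x=-1 → posterior Inverse-Gamma(23/6, 3)
obs 4: x=-6 → posterior Inverse-Gamma(13/3, 31/2)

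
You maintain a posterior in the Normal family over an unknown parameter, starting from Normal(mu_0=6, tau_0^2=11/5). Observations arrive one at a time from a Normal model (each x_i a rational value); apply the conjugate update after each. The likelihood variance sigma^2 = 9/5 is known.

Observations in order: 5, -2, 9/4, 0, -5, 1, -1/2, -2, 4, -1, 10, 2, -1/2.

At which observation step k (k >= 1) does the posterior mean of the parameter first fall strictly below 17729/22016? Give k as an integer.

k = 7

obs 1: x=5 → posterior Normal(109/20, 99/100)
obs 2: x=-2 → posterior Normal(87/31, 99/155)
obs 3: x=9/4 → posterior Normal(149/56, 33/70)
obs 4: x=0 → posterior Normal(447/212, 99/265)
obs 5: x=-5 → posterior Normal(227/256, 99/320)
obs 6: x=1 → posterior Normal(271/300, 33/125)
obs 7: x=-1/2 → posterior Normal(249/344, 99/430)
obs 8: x=-2 → posterior Normal(161/388, 99/485)
obs 9: x=4 → posterior Normal(337/432, 11/60)
obs 10: x=-1 → posterior Normal(293/476, 99/595)
obs 11: x=10 → posterior Normal(733/520, 99/650)
obs 12: x=2 → posterior Normal(821/564, 33/235)
obs 13: x=-1/2 → posterior Normal(799/608, 99/760)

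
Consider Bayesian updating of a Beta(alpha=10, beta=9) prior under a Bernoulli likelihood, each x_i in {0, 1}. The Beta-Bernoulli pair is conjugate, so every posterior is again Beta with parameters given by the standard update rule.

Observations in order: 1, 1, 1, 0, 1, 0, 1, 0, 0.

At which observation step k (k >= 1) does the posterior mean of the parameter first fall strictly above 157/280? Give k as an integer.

obs 1: x=1 → posterior Beta(11, 9)
obs 2: x=1 → posterior Beta(12, 9)
obs 3: x=1 → posterior Beta(13, 9)
obs 4: x=0 → posterior Beta(13, 10)
obs 5: x=1 → posterior Beta(14, 10)
obs 6: x=0 → posterior Beta(14, 11)
obs 7: x=1 → posterior Beta(15, 11)
obs 8: x=0 → posterior Beta(15, 12)
obs 9: x=0 → posterior Beta(15, 13)

k = 2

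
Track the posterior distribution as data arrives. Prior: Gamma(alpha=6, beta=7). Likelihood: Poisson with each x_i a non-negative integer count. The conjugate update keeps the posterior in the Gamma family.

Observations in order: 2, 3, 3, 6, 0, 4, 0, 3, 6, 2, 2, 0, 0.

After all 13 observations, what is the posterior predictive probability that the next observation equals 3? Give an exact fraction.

12560545957806080000000000000000000000000000000000000/77405494483928356601681434130536198019976749447352801

obs 1: x=2 → posterior Gamma(8, 8)
obs 2: x=3 → posterior Gamma(11, 9)
obs 3: x=3 → posterior Gamma(14, 10)
obs 4: x=6 → posterior Gamma(20, 11)
obs 5: x=0 → posterior Gamma(20, 12)
obs 6: x=4 → posterior Gamma(24, 13)
obs 7: x=0 → posterior Gamma(24, 14)
obs 8: x=3 → posterior Gamma(27, 15)
obs 9: x=6 → posterior Gamma(33, 16)
obs 10: x=2 → posterior Gamma(35, 17)
obs 11: x=2 → posterior Gamma(37, 18)
obs 12: x=0 → posterior Gamma(37, 19)
obs 13: x=0 → posterior Gamma(37, 20)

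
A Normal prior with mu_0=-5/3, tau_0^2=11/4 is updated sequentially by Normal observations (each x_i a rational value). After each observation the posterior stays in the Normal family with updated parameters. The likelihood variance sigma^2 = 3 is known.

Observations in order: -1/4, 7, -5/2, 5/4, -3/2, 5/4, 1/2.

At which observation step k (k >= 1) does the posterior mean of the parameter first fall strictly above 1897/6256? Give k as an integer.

k = 2

obs 1: x=-1/4 → posterior Normal(-91/92, 33/23)
obs 2: x=7 → posterior Normal(217/136, 33/34)
obs 3: x=-5/2 → posterior Normal(107/180, 11/15)
obs 4: x=5/4 → posterior Normal(81/112, 33/56)
obs 5: x=-3/2 → posterior Normal(24/67, 33/67)
obs 6: x=5/4 → posterior Normal(151/312, 11/26)
obs 7: x=1/2 → posterior Normal(173/356, 33/89)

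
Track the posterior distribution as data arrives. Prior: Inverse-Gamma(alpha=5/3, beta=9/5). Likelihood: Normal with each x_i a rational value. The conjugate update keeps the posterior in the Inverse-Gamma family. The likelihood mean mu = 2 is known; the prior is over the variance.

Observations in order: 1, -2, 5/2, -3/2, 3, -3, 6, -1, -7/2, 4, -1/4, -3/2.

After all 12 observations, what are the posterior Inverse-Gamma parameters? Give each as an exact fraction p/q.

alpha=23/3, beta=10853/160

obs 1: x=1 → posterior Inverse-Gamma(13/6, 23/10)
obs 2: x=-2 → posterior Inverse-Gamma(8/3, 103/10)
obs 3: x=5/2 → posterior Inverse-Gamma(19/6, 417/40)
obs 4: x=-3/2 → posterior Inverse-Gamma(11/3, 331/20)
obs 5: x=3 → posterior Inverse-Gamma(25/6, 341/20)
obs 6: x=-3 → posterior Inverse-Gamma(14/3, 591/20)
obs 7: x=6 → posterior Inverse-Gamma(31/6, 751/20)
obs 8: x=-1 → posterior Inverse-Gamma(17/3, 841/20)
obs 9: x=-7/2 → posterior Inverse-Gamma(37/6, 2287/40)
obs 10: x=4 → posterior Inverse-Gamma(20/3, 2367/40)
obs 11: x=-1/4 → posterior Inverse-Gamma(43/6, 9873/160)
obs 12: x=-3/2 → posterior Inverse-Gamma(23/3, 10853/160)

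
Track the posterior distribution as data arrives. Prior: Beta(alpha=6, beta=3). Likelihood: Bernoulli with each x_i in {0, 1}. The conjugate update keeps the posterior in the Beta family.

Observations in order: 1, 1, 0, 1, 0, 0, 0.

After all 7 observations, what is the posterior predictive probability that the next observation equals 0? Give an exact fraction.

obs 1: x=1 → posterior Beta(7, 3)
obs 2: x=1 → posterior Beta(8, 3)
obs 3: x=0 → posterior Beta(8, 4)
obs 4: x=1 → posterior Beta(9, 4)
obs 5: x=0 → posterior Beta(9, 5)
obs 6: x=0 → posterior Beta(9, 6)
obs 7: x=0 → posterior Beta(9, 7)

7/16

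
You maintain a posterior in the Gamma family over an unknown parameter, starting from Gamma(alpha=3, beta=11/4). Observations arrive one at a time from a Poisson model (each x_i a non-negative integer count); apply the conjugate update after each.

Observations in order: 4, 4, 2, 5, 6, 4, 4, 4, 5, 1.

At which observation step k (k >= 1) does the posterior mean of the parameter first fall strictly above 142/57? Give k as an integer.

obs 1: x=4 → posterior Gamma(7, 15/4)
obs 2: x=4 → posterior Gamma(11, 19/4)
obs 3: x=2 → posterior Gamma(13, 23/4)
obs 4: x=5 → posterior Gamma(18, 27/4)
obs 5: x=6 → posterior Gamma(24, 31/4)
obs 6: x=4 → posterior Gamma(28, 35/4)
obs 7: x=4 → posterior Gamma(32, 39/4)
obs 8: x=4 → posterior Gamma(36, 43/4)
obs 9: x=5 → posterior Gamma(41, 47/4)
obs 10: x=1 → posterior Gamma(42, 51/4)

k = 4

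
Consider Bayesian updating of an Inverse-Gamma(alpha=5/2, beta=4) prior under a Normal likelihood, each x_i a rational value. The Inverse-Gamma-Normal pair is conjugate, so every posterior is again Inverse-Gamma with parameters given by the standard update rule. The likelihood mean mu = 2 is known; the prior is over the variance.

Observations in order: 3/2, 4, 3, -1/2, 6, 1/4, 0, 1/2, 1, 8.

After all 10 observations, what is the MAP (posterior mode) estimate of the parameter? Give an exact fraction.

obs 1: x=3/2 → posterior Inverse-Gamma(3, 33/8)
obs 2: x=4 → posterior Inverse-Gamma(7/2, 49/8)
obs 3: x=3 → posterior Inverse-Gamma(4, 53/8)
obs 4: x=-1/2 → posterior Inverse-Gamma(9/2, 39/4)
obs 5: x=6 → posterior Inverse-Gamma(5, 71/4)
obs 6: x=1/4 → posterior Inverse-Gamma(11/2, 617/32)
obs 7: x=0 → posterior Inverse-Gamma(6, 681/32)
obs 8: x=1/2 → posterior Inverse-Gamma(13/2, 717/32)
obs 9: x=1 → posterior Inverse-Gamma(7, 733/32)
obs 10: x=8 → posterior Inverse-Gamma(15/2, 1309/32)

77/16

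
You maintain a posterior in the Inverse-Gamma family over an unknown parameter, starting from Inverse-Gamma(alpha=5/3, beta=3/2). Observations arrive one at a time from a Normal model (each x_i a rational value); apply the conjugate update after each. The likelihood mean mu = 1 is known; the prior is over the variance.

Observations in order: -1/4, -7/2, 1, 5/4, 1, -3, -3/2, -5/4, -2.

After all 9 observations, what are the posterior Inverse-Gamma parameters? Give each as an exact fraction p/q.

alpha=37/6, beta=979/32

obs 1: x=-1/4 → posterior Inverse-Gamma(13/6, 73/32)
obs 2: x=-7/2 → posterior Inverse-Gamma(8/3, 397/32)
obs 3: x=1 → posterior Inverse-Gamma(19/6, 397/32)
obs 4: x=5/4 → posterior Inverse-Gamma(11/3, 199/16)
obs 5: x=1 → posterior Inverse-Gamma(25/6, 199/16)
obs 6: x=-3 → posterior Inverse-Gamma(14/3, 327/16)
obs 7: x=-3/2 → posterior Inverse-Gamma(31/6, 377/16)
obs 8: x=-5/4 → posterior Inverse-Gamma(17/3, 835/32)
obs 9: x=-2 → posterior Inverse-Gamma(37/6, 979/32)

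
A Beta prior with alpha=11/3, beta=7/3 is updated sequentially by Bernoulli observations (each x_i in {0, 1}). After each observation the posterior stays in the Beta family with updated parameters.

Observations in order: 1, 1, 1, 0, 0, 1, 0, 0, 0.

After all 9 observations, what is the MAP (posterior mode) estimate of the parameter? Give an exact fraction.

obs 1: x=1 → posterior Beta(14/3, 7/3)
obs 2: x=1 → posterior Beta(17/3, 7/3)
obs 3: x=1 → posterior Beta(20/3, 7/3)
obs 4: x=0 → posterior Beta(20/3, 10/3)
obs 5: x=0 → posterior Beta(20/3, 13/3)
obs 6: x=1 → posterior Beta(23/3, 13/3)
obs 7: x=0 → posterior Beta(23/3, 16/3)
obs 8: x=0 → posterior Beta(23/3, 19/3)
obs 9: x=0 → posterior Beta(23/3, 22/3)

20/39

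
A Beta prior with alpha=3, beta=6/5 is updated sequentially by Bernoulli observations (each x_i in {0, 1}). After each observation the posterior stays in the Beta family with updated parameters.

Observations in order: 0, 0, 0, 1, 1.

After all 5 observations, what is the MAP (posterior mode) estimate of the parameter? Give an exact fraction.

5/9

obs 1: x=0 → posterior Beta(3, 11/5)
obs 2: x=0 → posterior Beta(3, 16/5)
obs 3: x=0 → posterior Beta(3, 21/5)
obs 4: x=1 → posterior Beta(4, 21/5)
obs 5: x=1 → posterior Beta(5, 21/5)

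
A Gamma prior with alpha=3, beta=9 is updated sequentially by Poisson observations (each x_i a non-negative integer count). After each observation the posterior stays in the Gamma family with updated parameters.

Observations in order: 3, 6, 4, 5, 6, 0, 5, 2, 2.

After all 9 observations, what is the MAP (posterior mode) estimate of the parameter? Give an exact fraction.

35/18

obs 1: x=3 → posterior Gamma(6, 10)
obs 2: x=6 → posterior Gamma(12, 11)
obs 3: x=4 → posterior Gamma(16, 12)
obs 4: x=5 → posterior Gamma(21, 13)
obs 5: x=6 → posterior Gamma(27, 14)
obs 6: x=0 → posterior Gamma(27, 15)
obs 7: x=5 → posterior Gamma(32, 16)
obs 8: x=2 → posterior Gamma(34, 17)
obs 9: x=2 → posterior Gamma(36, 18)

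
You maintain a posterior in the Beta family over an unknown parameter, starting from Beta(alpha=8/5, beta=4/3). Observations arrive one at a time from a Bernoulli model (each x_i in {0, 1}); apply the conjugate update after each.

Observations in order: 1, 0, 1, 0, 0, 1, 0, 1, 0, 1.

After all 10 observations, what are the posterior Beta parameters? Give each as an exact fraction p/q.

obs 1: x=1 → posterior Beta(13/5, 4/3)
obs 2: x=0 → posterior Beta(13/5, 7/3)
obs 3: x=1 → posterior Beta(18/5, 7/3)
obs 4: x=0 → posterior Beta(18/5, 10/3)
obs 5: x=0 → posterior Beta(18/5, 13/3)
obs 6: x=1 → posterior Beta(23/5, 13/3)
obs 7: x=0 → posterior Beta(23/5, 16/3)
obs 8: x=1 → posterior Beta(28/5, 16/3)
obs 9: x=0 → posterior Beta(28/5, 19/3)
obs 10: x=1 → posterior Beta(33/5, 19/3)

alpha=33/5, beta=19/3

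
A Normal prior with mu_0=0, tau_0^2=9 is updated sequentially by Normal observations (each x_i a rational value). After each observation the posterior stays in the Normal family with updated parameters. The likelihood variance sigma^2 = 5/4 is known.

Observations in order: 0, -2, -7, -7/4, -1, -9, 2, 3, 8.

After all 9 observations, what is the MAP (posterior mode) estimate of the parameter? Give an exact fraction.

obs 1: x=0 → posterior Normal(0, 45/41)
obs 2: x=-2 → posterior Normal(-72/77, 45/77)
obs 3: x=-7 → posterior Normal(-324/113, 45/113)
obs 4: x=-7/4 → posterior Normal(-387/149, 45/149)
obs 5: x=-1 → posterior Normal(-423/185, 9/37)
obs 6: x=-9 → posterior Normal(-747/221, 45/221)
obs 7: x=2 → posterior Normal(-675/257, 45/257)
obs 8: x=3 → posterior Normal(-567/293, 45/293)
obs 9: x=8 → posterior Normal(-279/329, 45/329)

-279/329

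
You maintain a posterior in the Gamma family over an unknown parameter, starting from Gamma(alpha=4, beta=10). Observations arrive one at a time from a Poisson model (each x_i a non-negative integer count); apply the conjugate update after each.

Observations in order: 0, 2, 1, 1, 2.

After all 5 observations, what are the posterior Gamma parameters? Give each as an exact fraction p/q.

alpha=10, beta=15

obs 1: x=0 → posterior Gamma(4, 11)
obs 2: x=2 → posterior Gamma(6, 12)
obs 3: x=1 → posterior Gamma(7, 13)
obs 4: x=1 → posterior Gamma(8, 14)
obs 5: x=2 → posterior Gamma(10, 15)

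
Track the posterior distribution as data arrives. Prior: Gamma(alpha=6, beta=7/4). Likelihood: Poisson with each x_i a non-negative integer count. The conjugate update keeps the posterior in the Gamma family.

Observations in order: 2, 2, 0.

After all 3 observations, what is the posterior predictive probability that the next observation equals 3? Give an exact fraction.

86325412909838080/504036361936467383

obs 1: x=2 → posterior Gamma(8, 11/4)
obs 2: x=2 → posterior Gamma(10, 15/4)
obs 3: x=0 → posterior Gamma(10, 19/4)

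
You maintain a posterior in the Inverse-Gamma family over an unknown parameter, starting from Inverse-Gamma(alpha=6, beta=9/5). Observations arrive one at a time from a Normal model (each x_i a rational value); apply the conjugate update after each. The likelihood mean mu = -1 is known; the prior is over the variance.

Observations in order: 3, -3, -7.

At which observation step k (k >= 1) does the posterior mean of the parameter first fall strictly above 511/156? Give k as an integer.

k = 3

obs 1: x=3 → posterior Inverse-Gamma(13/2, 49/5)
obs 2: x=-3 → posterior Inverse-Gamma(7, 59/5)
obs 3: x=-7 → posterior Inverse-Gamma(15/2, 149/5)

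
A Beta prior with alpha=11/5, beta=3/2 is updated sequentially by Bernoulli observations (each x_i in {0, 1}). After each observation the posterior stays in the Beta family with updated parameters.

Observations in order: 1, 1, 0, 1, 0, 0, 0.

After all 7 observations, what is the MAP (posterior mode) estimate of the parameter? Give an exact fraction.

14/29

obs 1: x=1 → posterior Beta(16/5, 3/2)
obs 2: x=1 → posterior Beta(21/5, 3/2)
obs 3: x=0 → posterior Beta(21/5, 5/2)
obs 4: x=1 → posterior Beta(26/5, 5/2)
obs 5: x=0 → posterior Beta(26/5, 7/2)
obs 6: x=0 → posterior Beta(26/5, 9/2)
obs 7: x=0 → posterior Beta(26/5, 11/2)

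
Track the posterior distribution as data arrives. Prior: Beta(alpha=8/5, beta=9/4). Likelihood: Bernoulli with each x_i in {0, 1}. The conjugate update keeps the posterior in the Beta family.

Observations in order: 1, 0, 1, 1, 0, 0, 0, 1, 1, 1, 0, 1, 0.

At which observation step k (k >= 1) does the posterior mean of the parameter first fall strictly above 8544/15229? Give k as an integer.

obs 1: x=1 → posterior Beta(13/5, 9/4)
obs 2: x=0 → posterior Beta(13/5, 13/4)
obs 3: x=1 → posterior Beta(18/5, 13/4)
obs 4: x=1 → posterior Beta(23/5, 13/4)
obs 5: x=0 → posterior Beta(23/5, 17/4)
obs 6: x=0 → posterior Beta(23/5, 21/4)
obs 7: x=0 → posterior Beta(23/5, 25/4)
obs 8: x=1 → posterior Beta(28/5, 25/4)
obs 9: x=1 → posterior Beta(33/5, 25/4)
obs 10: x=1 → posterior Beta(38/5, 25/4)
obs 11: x=0 → posterior Beta(38/5, 29/4)
obs 12: x=1 → posterior Beta(43/5, 29/4)
obs 13: x=0 → posterior Beta(43/5, 33/4)

k = 4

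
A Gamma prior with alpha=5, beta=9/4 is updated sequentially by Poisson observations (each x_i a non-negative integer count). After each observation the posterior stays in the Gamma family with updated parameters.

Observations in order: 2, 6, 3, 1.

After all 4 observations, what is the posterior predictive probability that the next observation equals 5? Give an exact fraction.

12128949165344238281250000000000/148852438543083302439338564577241

obs 1: x=2 → posterior Gamma(7, 13/4)
obs 2: x=6 → posterior Gamma(13, 17/4)
obs 3: x=3 → posterior Gamma(16, 21/4)
obs 4: x=1 → posterior Gamma(17, 25/4)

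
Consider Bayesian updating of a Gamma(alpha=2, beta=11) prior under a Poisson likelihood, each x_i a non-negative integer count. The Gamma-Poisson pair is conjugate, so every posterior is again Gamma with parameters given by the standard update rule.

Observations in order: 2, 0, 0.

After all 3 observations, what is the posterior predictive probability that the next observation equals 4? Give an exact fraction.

obs 1: x=2 → posterior Gamma(4, 12)
obs 2: x=0 → posterior Gamma(4, 13)
obs 3: x=0 → posterior Gamma(4, 14)

268912/512578125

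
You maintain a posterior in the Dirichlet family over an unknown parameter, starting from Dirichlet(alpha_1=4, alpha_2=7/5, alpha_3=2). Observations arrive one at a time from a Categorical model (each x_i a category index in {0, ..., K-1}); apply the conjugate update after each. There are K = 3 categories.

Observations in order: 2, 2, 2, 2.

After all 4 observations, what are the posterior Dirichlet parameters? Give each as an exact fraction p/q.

obs 1: x=2 → posterior Dirichlet(4, 7/5, 3)
obs 2: x=2 → posterior Dirichlet(4, 7/5, 4)
obs 3: x=2 → posterior Dirichlet(4, 7/5, 5)
obs 4: x=2 → posterior Dirichlet(4, 7/5, 6)

alpha_1=4, alpha_2=7/5, alpha_3=6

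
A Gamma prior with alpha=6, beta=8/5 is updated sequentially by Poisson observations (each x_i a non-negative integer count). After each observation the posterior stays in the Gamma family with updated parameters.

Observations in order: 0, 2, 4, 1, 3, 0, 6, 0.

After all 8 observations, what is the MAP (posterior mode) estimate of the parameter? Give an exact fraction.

35/16

obs 1: x=0 → posterior Gamma(6, 13/5)
obs 2: x=2 → posterior Gamma(8, 18/5)
obs 3: x=4 → posterior Gamma(12, 23/5)
obs 4: x=1 → posterior Gamma(13, 28/5)
obs 5: x=3 → posterior Gamma(16, 33/5)
obs 6: x=0 → posterior Gamma(16, 38/5)
obs 7: x=6 → posterior Gamma(22, 43/5)
obs 8: x=0 → posterior Gamma(22, 48/5)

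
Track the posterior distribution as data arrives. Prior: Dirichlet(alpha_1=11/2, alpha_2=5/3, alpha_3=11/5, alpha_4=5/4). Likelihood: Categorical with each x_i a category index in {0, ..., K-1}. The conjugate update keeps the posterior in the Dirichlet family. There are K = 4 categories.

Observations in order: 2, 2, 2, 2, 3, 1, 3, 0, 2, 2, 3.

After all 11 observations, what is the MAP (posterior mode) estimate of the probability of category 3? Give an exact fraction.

195/1057

obs 1: x=2 → posterior Dirichlet(11/2, 5/3, 16/5, 5/4)
obs 2: x=2 → posterior Dirichlet(11/2, 5/3, 21/5, 5/4)
obs 3: x=2 → posterior Dirichlet(11/2, 5/3, 26/5, 5/4)
obs 4: x=2 → posterior Dirichlet(11/2, 5/3, 31/5, 5/4)
obs 5: x=3 → posterior Dirichlet(11/2, 5/3, 31/5, 9/4)
obs 6: x=1 → posterior Dirichlet(11/2, 8/3, 31/5, 9/4)
obs 7: x=3 → posterior Dirichlet(11/2, 8/3, 31/5, 13/4)
obs 8: x=0 → posterior Dirichlet(13/2, 8/3, 31/5, 13/4)
obs 9: x=2 → posterior Dirichlet(13/2, 8/3, 36/5, 13/4)
obs 10: x=2 → posterior Dirichlet(13/2, 8/3, 41/5, 13/4)
obs 11: x=3 → posterior Dirichlet(13/2, 8/3, 41/5, 17/4)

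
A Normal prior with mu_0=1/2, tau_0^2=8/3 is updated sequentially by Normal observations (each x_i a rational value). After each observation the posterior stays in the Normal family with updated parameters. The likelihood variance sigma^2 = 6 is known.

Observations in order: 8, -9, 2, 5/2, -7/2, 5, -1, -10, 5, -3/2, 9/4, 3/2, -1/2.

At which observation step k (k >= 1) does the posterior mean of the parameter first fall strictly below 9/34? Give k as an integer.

k = 2

obs 1: x=8 → posterior Normal(73/26, 24/13)
obs 2: x=-9 → posterior Normal(1/34, 24/17)
obs 3: x=2 → posterior Normal(17/42, 8/7)
obs 4: x=5/2 → posterior Normal(37/50, 24/25)
obs 5: x=-7/2 → posterior Normal(9/58, 24/29)
obs 6: x=5 → posterior Normal(49/66, 8/11)
obs 7: x=-1 → posterior Normal(41/74, 24/37)
obs 8: x=-10 → posterior Normal(-39/82, 24/41)
obs 9: x=5 → posterior Normal(1/90, 8/15)
obs 10: x=-3/2 → posterior Normal(-11/98, 24/49)
obs 11: x=9/4 → posterior Normal(7/106, 24/53)
obs 12: x=3/2 → posterior Normal(1/6, 8/19)
obs 13: x=-1/2 → posterior Normal(15/122, 24/61)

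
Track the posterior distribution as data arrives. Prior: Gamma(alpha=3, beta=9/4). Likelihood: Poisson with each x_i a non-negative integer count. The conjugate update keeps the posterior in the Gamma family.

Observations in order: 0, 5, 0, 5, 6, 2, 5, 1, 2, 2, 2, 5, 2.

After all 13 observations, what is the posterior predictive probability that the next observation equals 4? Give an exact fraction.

1636114575887886769018465486184298589607668642473468802549123658643070791035392/11727830699262884339992149519178288086393712321934117426280863583087921142578125

obs 1: x=0 → posterior Gamma(3, 13/4)
obs 2: x=5 → posterior Gamma(8, 17/4)
obs 3: x=0 → posterior Gamma(8, 21/4)
obs 4: x=5 → posterior Gamma(13, 25/4)
obs 5: x=6 → posterior Gamma(19, 29/4)
obs 6: x=2 → posterior Gamma(21, 33/4)
obs 7: x=5 → posterior Gamma(26, 37/4)
obs 8: x=1 → posterior Gamma(27, 41/4)
obs 9: x=2 → posterior Gamma(29, 45/4)
obs 10: x=2 → posterior Gamma(31, 49/4)
obs 11: x=2 → posterior Gamma(33, 53/4)
obs 12: x=5 → posterior Gamma(38, 57/4)
obs 13: x=2 → posterior Gamma(40, 61/4)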